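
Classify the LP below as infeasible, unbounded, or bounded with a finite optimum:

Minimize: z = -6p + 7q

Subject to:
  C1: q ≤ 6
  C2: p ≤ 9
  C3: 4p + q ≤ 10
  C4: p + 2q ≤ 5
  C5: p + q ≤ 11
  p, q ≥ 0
The point (2.5, 0) satisfies every constraint, so the LP is feasible; the constraints give p ≤ 9 and q ≤ 6, which with p, q ≥ 0 keep the feasible region inside a bounded box. A feasible, bounded LP attains a finite optimum at a vertex.

Evaluating z = -6p + 7q at each vertex:
  (0, 0): z = 0
  (2.5, 0): z = -15
  (2.143, 1.429): z = -2.857
  (0, 2.5): z = 17.5

Feasible with finite optimum z* = -15 at (2.5, 0).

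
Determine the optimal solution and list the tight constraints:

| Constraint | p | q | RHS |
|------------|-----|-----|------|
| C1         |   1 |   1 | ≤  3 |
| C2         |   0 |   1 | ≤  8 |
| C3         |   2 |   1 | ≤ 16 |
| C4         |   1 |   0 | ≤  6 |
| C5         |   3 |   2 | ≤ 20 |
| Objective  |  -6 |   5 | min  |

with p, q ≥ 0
Optimal: p = 3, q = 0
Slack at optimum:
  C1: slack = 0 (binding)
  C2: slack = 8
  C3: slack = 10
  C4: slack = 3
  C5: slack = 11
  p ≥ 0: p = 3
  q ≥ 0: q = 0 (binding)
Binding constraints: C1, q ≥ 0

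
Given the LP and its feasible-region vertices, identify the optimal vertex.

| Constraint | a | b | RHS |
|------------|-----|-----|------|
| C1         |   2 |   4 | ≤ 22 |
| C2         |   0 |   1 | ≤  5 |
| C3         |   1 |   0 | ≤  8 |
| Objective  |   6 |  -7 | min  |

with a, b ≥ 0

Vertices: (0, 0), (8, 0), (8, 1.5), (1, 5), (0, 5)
(0, 5) with z = -35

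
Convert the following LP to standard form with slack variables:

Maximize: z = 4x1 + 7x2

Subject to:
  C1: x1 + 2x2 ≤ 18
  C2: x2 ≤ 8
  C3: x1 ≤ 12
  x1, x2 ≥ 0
max z = 4x1 + 7x2

s.t.
  x1 + 2x2 + s1 = 18
  x2 + s2 = 8
  x1 + s3 = 12
  x1, x2, s1, s2, s3 ≥ 0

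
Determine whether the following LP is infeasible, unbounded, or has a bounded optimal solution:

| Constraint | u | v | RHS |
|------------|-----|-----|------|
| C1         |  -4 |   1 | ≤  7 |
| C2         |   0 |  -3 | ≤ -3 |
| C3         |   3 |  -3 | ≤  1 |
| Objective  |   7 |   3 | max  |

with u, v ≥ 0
Feasible point: (0, 1) satisfies every constraint, so the LP is feasible.
Direction d = (1, 1): for each constraint row a, a·d ≤ 0 —
  (-4)(1) + (1)(1) = -3 ≤ 0
  (0)(1) + (-3)(1) = -3 ≤ 0
  (3)(1) + (-3)(1) = 0 ≤ 0
and d ≥ 0, so (0, 1) + t·d stays feasible for every t ≥ 0. Along this ray z = 7u + 3v changes by 10 per unit t, so z → +∞.

The LP is unbounded; z can be made arbitrarily large.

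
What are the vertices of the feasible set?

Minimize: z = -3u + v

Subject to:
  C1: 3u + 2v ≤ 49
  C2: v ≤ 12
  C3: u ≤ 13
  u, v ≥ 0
Each vertex is the intersection of two constraint boundaries that also satisfies all remaining constraints:
  u = 0 and v = 0 → (0, 0)
  u = 13 and v = 0 → (13, 0)
  3u + 2v = 49 and u = 13 → (13, 5)
  3u + 2v = 49 and v = 12 → (8.333, 12)
  v = 12 and u = 0 → (0, 12)

Vertices: (0, 0), (13, 0), (13, 5), (8.333, 12), (0, 12)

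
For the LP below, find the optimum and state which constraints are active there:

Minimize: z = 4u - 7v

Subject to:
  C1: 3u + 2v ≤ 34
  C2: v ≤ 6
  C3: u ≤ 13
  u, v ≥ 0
Optimal: u = 0, v = 6
Slack at optimum:
  C1: slack = 22
  C2: slack = 0 (binding)
  C3: slack = 13
  u ≥ 0: u = 0 (binding)
  v ≥ 0: v = 6
Binding constraints: C2, u ≥ 0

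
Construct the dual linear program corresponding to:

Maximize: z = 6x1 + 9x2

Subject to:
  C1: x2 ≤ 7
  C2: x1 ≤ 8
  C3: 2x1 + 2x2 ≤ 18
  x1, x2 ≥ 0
Minimize: z = 7y1 + 8y2 + 18y3

Subject to:
  C1: -y2 - 2y3 ≤ -6
  C2: -y1 - 2y3 ≤ -9
  y1, y2, y3 ≥ 0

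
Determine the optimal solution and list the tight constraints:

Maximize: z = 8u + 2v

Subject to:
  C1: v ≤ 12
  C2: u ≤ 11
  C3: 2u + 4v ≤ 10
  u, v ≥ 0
Optimal: u = 5, v = 0
Slack at optimum:
  C1: slack = 12
  C2: slack = 6
  C3: slack = 0 (binding)
  u ≥ 0: u = 5
  v ≥ 0: v = 0 (binding)
Binding constraints: C3, v ≥ 0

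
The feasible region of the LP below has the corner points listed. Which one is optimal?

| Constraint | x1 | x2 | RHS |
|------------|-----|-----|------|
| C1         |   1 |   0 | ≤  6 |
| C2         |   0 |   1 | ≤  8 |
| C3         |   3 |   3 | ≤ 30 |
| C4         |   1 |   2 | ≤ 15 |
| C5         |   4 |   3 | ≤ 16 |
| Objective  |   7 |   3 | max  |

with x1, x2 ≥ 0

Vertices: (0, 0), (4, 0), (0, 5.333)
Evaluating z = 7x1 + 3x2 at each vertex:
  (0, 0): z = 0
  (4, 0): z = 28
  (0, 5.333): z = 16

The largest value is z = 28, attained at (4, 0).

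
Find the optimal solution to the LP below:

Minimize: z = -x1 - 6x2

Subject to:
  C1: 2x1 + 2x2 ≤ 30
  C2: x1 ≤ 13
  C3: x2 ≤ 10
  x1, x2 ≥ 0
Each vertex is the intersection of two constraint boundaries that also satisfies all remaining constraints:
  x1 = 0 and x2 = 0 → (0, 0)
  x1 = 13 and x2 = 0 → (13, 0)
  2x1 + 2x2 = 30 and x1 = 13 → (13, 2)
  2x1 + 2x2 = 30 and x2 = 10 → (5, 10)
  x2 = 10 and x1 = 0 → (0, 10)

Evaluating z = -x1 - 6x2 at each vertex:
  (0, 0): z = 0
  (13, 0): z = -13
  (13, 2): z = -25
  (5, 10): z = -65
  (0, 10): z = -60

The minimum is at (5, 10) with z = -65.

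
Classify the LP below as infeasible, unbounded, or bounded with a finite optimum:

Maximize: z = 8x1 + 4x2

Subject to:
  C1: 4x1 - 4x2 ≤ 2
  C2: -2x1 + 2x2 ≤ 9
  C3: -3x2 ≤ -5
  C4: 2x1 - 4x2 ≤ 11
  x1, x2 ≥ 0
Feasible point: (0, 2) satisfies every constraint, so the LP is feasible.
Direction d = (1, 1): for each constraint row a, a·d ≤ 0 —
  (4)(1) + (-4)(1) = 0 ≤ 0
  (-2)(1) + (2)(1) = 0 ≤ 0
  (0)(1) + (-3)(1) = -3 ≤ 0
  (2)(1) + (-4)(1) = -2 ≤ 0
and d ≥ 0, so (0, 2) + t·d stays feasible for every t ≥ 0. Along this ray z = 8x1 + 4x2 changes by 12 per unit t, so z → +∞.

Unbounded — the objective can increase without bound over the feasible region.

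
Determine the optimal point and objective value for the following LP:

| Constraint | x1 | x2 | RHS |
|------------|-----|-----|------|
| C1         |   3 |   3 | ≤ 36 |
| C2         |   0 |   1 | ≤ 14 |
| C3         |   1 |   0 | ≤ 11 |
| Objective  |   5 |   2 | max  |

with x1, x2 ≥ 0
Each vertex is the intersection of two constraint boundaries that also satisfies all remaining constraints:
  x1 = 0 and x2 = 0 → (0, 0)
  x1 = 11 and x2 = 0 → (11, 0)
  3x1 + 3x2 = 36 and x1 = 11 → (11, 1)
  3x1 + 3x2 = 36 and x1 = 0 → (0, 12)

Evaluating z = 5x1 + 2x2 at each vertex:
  (0, 0): z = 0
  (11, 0): z = 55
  (11, 1): z = 57
  (0, 12): z = 24

The maximum is at (11, 1) with z = 57.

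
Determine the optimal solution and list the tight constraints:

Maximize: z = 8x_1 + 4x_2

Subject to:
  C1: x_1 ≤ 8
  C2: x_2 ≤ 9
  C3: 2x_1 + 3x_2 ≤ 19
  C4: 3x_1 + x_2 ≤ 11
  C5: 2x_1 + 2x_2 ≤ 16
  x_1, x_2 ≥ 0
Optimal: x_1 = 2, x_2 = 5
Binding: C3, C4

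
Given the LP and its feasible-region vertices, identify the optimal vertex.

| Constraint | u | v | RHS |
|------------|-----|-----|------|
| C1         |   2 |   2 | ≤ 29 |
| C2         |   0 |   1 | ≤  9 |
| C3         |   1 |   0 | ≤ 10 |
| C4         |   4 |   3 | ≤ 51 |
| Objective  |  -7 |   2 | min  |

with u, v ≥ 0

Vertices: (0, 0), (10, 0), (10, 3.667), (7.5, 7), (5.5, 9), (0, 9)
Evaluating z = -7u + 2v at each vertex:
  (0, 0): z = 0
  (10, 0): z = -70
  (10, 3.667): z = -62.67
  (7.5, 7): z = -38.5
  (5.5, 9): z = -20.5
  (0, 9): z = 18

The smallest value is z = -70, attained at (10, 0).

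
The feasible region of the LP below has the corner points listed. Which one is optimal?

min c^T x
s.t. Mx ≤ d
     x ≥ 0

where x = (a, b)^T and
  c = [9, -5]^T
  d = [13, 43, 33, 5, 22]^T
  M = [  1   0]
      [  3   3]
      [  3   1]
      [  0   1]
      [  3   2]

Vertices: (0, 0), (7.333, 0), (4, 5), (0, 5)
(0, 5) with z = -25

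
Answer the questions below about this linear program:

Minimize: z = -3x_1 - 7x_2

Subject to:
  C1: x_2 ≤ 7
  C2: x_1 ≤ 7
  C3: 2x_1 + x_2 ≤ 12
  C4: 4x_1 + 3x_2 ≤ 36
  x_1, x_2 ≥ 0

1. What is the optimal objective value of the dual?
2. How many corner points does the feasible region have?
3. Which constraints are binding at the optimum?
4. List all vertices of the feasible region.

1. -56.5 (by strong duality, equal to the primal optimum)
2. 4
3. C1, C3
4. (0, 0), (6, 0), (2.5, 7), (0, 7)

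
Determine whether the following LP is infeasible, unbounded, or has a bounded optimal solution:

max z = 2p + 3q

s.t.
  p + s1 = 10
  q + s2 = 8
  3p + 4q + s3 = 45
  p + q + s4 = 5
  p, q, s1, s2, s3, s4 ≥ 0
The point (0, 5) satisfies every constraint, so the LP is feasible; the constraints give p ≤ 10 and q ≤ 8, which with p, q ≥ 0 keep the feasible region inside a bounded box. A feasible, bounded LP attains a finite optimum at a vertex.

Evaluating z = 2p + 3q at each vertex:
  (0, 0): z = 0
  (5, 0): z = 10
  (0, 5): z = 15

The LP has an optimal solution: (0, 5) with z = 15.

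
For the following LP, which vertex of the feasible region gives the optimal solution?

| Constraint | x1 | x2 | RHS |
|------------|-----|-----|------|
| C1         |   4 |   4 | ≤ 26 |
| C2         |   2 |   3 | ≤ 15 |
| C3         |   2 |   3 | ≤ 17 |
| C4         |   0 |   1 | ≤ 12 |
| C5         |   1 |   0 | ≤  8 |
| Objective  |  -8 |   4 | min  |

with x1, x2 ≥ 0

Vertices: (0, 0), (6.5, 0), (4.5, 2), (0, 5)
Evaluating z = -8x1 + 4x2 at each vertex:
  (0, 0): z = 0
  (6.5, 0): z = -52
  (4.5, 2): z = -28
  (0, 5): z = 20

The smallest value is z = -52, attained at (6.5, 0).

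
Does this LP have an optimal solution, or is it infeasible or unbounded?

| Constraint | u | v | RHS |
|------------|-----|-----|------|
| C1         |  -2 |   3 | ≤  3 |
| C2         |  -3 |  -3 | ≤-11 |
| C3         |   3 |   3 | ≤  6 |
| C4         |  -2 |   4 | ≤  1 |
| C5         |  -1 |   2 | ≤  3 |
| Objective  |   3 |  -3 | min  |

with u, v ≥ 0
C3 requires 3u + 3v ≤ 6, while C2 (-3u - 3v ≤ -11) is equivalent to 3u + 3v ≥ 11. Together they would need 11 ≤ 3u + 3v ≤ 6, which is impossible since 11 > 6. No point satisfies all constraints.

Infeasible: no point satisfies all constraints simultaneously.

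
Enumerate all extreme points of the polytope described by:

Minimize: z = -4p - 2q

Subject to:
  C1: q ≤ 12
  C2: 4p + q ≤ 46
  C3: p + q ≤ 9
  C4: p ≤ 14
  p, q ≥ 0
Each vertex is the intersection of two constraint boundaries that also satisfies all remaining constraints:
  p = 0 and q = 0 → (0, 0)
  p + q = 9 and q = 0 → (9, 0)
  p + q = 9 and p = 0 → (0, 9)

Vertices: (0, 0), (9, 0), (0, 9)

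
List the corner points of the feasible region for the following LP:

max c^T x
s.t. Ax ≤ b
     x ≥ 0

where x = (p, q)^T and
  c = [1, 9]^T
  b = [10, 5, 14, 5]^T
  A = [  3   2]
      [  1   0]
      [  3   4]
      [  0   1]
Each vertex is the intersection of two constraint boundaries that also satisfies all remaining constraints:
  p = 0 and q = 0 → (0, 0)
  3p + 2q = 10 and q = 0 → (3.333, 0)
  3p + 2q = 10 and 3p + 4q = 14 → (2, 2)
  3p + 4q = 14 and p = 0 → (0, 3.5)

Vertices: (0, 0), (3.333, 0), (2, 2), (0, 3.5)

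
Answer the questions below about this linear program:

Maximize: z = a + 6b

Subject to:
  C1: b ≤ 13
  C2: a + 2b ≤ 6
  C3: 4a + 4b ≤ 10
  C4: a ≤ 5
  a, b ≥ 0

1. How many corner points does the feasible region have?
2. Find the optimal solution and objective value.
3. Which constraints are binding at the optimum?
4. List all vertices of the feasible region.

1. 3
2. a = 0, b = 2.5, z = 15
3. C3, a ≥ 0
4. (0, 0), (2.5, 0), (0, 2.5)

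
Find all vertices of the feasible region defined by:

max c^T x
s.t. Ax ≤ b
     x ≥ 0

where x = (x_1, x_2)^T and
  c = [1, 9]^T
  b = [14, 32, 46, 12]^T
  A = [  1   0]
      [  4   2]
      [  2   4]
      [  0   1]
Each vertex is the intersection of two constraint boundaries that also satisfies all remaining constraints:
  x_1 = 0 and x_2 = 0 → (0, 0)
  4x_1 + 2x_2 = 32 and x_2 = 0 → (8, 0)
  4x_1 + 2x_2 = 32 and 2x_1 + 4x_2 = 46 → (3, 10)
  2x_1 + 4x_2 = 46 and x_1 = 0 → (0, 11.5)

Vertices: (0, 0), (8, 0), (3, 10), (0, 11.5)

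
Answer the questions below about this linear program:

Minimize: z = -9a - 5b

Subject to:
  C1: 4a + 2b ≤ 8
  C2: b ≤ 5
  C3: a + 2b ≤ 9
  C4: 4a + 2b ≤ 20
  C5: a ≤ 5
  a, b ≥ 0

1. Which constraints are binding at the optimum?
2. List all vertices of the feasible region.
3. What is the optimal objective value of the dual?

1. C1, a ≥ 0
2. (0, 0), (2, 0), (0, 4)
3. -20 (by strong duality, equal to the primal optimum)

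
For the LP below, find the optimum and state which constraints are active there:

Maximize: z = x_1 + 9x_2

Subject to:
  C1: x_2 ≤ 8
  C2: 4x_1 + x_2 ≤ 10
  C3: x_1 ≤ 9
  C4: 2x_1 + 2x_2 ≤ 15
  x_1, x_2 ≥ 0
Optimal: x_1 = 0, x_2 = 7.5
Slack at optimum:
  C1: slack = 0.5
  C2: slack = 2.5
  C3: slack = 9
  C4: slack = 0 (binding)
  x_1 ≥ 0: x_1 = 0 (binding)
  x_2 ≥ 0: x_2 = 7.5
Binding constraints: C4, x_1 ≥ 0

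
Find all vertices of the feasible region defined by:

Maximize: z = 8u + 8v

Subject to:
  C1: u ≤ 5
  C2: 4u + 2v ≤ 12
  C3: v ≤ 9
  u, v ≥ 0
Each vertex is the intersection of two constraint boundaries that also satisfies all remaining constraints:
  u = 0 and v = 0 → (0, 0)
  4u + 2v = 12 and v = 0 → (3, 0)
  4u + 2v = 12 and u = 0 → (0, 6)

Vertices: (0, 0), (3, 0), (0, 6)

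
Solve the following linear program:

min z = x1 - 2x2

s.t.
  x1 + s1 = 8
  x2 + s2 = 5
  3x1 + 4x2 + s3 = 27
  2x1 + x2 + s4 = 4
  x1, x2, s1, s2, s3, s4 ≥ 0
Each vertex is the intersection of two constraint boundaries that also satisfies all remaining constraints:
  x1 = 0 and x2 = 0 → (0, 0)
  2x1 + x2 = 4 and x2 = 0 → (2, 0)
  2x1 + x2 = 4 and x1 = 0 → (0, 4)

Evaluating z = x1 - 2x2 at each vertex:
  (0, 0): z = 0
  (2, 0): z = 2
  (0, 4): z = -8

The minimum is at (0, 4) with z = -8.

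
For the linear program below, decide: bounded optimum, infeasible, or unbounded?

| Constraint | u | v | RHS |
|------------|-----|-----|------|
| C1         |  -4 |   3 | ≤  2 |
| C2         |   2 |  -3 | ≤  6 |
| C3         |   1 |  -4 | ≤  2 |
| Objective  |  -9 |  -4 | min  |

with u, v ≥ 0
Feasible point: (0, 0) satisfies every constraint, so the LP is feasible.
Direction d = (1, 1): for each constraint row a, a·d ≤ 0 —
  (-4)(1) + (3)(1) = -1 ≤ 0
  (2)(1) + (-3)(1) = -1 ≤ 0
  (1)(1) + (-4)(1) = -3 ≤ 0
and d ≥ 0, so (0, 0) + t·d stays feasible for every t ≥ 0. Along this ray z = -9u - 4v changes by -13 per unit t, so z → −∞.

Unbounded: there is a feasible ray along which z → −∞.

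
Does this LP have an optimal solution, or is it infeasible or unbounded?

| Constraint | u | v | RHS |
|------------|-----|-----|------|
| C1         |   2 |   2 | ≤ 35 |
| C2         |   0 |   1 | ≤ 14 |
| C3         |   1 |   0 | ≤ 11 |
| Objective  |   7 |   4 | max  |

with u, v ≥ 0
The point (11, 6.5) satisfies every constraint, so the LP is feasible; the constraints give u ≤ 11 and v ≤ 14, which with u, v ≥ 0 keep the feasible region inside a bounded box. A feasible, bounded LP attains a finite optimum at a vertex.

The LP has an optimal solution: (11, 6.5) with z = 103.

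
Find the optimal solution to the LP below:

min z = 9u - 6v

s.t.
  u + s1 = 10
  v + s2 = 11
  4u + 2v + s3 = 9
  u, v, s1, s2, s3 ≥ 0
u = 0, v = 4.5, z = -27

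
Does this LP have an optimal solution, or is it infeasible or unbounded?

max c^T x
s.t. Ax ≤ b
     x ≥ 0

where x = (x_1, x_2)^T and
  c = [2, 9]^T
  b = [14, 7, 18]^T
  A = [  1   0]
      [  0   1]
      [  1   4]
The point (0, 4.5) satisfies every constraint, so the LP is feasible; the constraints give x_1 ≤ 14 and x_2 ≤ 7, which with x_1, x_2 ≥ 0 keep the feasible region inside a bounded box. A feasible, bounded LP attains a finite optimum at a vertex.

Evaluating z = 2x_1 + 9x_2 at each vertex:
  (0, 0): z = 0
  (14, 0): z = 28
  (14, 1): z = 37
  (0, 4.5): z = 40.5

Bounded optimum: z* = 40.5 at (0, 4.5).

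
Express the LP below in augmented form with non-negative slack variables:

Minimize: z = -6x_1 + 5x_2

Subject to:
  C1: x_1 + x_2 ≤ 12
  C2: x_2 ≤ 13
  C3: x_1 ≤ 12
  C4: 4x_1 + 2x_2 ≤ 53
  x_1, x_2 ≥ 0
min z = -6x_1 + 5x_2

s.t.
  x_1 + x_2 + s1 = 12
  x_2 + s2 = 13
  x_1 + s3 = 12
  4x_1 + 2x_2 + s4 = 53
  x_1, x_2, s1, s2, s3, s4 ≥ 0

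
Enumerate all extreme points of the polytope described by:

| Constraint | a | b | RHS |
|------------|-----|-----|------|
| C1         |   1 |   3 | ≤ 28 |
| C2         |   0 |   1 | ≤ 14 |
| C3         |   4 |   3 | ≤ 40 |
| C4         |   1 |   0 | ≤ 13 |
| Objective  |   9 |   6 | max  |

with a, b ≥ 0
Each vertex is the intersection of two constraint boundaries that also satisfies all remaining constraints:
  a = 0 and b = 0 → (0, 0)
  4a + 3b = 40 and b = 0 → (10, 0)
  a + 3b = 28 and 4a + 3b = 40 → (4, 8)
  a + 3b = 28 and a = 0 → (0, 9.333)

Vertices: (0, 0), (10, 0), (4, 8), (0, 9.333)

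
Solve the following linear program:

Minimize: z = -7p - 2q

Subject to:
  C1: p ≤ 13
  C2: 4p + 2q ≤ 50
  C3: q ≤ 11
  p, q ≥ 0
p = 12.5, q = 0, z = -87.5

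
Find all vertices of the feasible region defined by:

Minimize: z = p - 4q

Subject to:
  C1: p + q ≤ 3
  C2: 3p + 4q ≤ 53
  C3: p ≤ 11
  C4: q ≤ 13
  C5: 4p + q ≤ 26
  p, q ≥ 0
Each vertex is the intersection of two constraint boundaries that also satisfies all remaining constraints:
  p = 0 and q = 0 → (0, 0)
  p + q = 3 and q = 0 → (3, 0)
  p + q = 3 and p = 0 → (0, 3)

Vertices: (0, 0), (3, 0), (0, 3)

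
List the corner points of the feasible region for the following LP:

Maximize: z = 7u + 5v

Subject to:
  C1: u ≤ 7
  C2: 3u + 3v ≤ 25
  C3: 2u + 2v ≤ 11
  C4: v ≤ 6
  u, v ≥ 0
Each vertex is the intersection of two constraint boundaries that also satisfies all remaining constraints:
  u = 0 and v = 0 → (0, 0)
  2u + 2v = 11 and v = 0 → (5.5, 0)
  2u + 2v = 11 and u = 0 → (0, 5.5)

Vertices: (0, 0), (5.5, 0), (0, 5.5)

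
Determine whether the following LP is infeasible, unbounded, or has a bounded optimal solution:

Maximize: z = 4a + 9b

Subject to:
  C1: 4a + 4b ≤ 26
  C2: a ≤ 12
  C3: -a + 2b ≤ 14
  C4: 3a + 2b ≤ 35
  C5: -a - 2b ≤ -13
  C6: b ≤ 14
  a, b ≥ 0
The point (0, 6.5) satisfies every constraint, so the LP is feasible; the constraints give a ≤ 12 and b ≤ 14, which with a, b ≥ 0 keep the feasible region inside a bounded box. A feasible, bounded LP attains a finite optimum at a vertex.

Evaluating z = 4a + 9b at each vertex:
  (0, 6.5): z = 58.5

Feasible with finite optimum z* = 58.5 at (0, 6.5).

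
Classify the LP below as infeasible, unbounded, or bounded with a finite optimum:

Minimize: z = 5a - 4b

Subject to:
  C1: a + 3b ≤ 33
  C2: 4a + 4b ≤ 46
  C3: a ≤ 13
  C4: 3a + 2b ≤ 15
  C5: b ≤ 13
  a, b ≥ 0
The point (0, 7.5) satisfies every constraint, so the LP is feasible; the constraints give a ≤ 13 and b ≤ 13, which with a, b ≥ 0 keep the feasible region inside a bounded box. A feasible, bounded LP attains a finite optimum at a vertex.

Evaluating z = 5a - 4b at each vertex:
  (0, 0): z = 0
  (5, 0): z = 25
  (0, 7.5): z = -30

The LP has an optimal solution: (0, 7.5) with z = -30.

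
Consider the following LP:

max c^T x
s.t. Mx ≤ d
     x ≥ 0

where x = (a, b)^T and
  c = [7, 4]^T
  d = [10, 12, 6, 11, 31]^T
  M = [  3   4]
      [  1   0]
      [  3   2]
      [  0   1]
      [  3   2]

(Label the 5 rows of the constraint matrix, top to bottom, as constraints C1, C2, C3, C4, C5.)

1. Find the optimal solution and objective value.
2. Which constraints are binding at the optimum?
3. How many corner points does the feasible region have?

1. a = 2, b = 0, z = 14
2. C3, b ≥ 0
3. 4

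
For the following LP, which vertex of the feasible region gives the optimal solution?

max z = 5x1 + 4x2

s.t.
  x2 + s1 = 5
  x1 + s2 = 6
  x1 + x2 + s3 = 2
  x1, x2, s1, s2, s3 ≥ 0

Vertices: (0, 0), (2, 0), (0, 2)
Evaluating z = 5x1 + 4x2 at each vertex:
  (0, 0): z = 0
  (2, 0): z = 10
  (0, 2): z = 8

The largest value is z = 10, attained at (2, 0).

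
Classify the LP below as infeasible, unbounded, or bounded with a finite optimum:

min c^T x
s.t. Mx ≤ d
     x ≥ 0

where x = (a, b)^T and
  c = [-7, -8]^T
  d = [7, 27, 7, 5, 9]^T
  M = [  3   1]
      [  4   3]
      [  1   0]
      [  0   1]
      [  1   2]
The point (1, 4) satisfies every constraint, so the LP is feasible; the constraints give a ≤ 7 and b ≤ 5, which with a, b ≥ 0 keep the feasible region inside a bounded box. A feasible, bounded LP attains a finite optimum at a vertex.

The LP has an optimal solution: (1, 4) with z = -39.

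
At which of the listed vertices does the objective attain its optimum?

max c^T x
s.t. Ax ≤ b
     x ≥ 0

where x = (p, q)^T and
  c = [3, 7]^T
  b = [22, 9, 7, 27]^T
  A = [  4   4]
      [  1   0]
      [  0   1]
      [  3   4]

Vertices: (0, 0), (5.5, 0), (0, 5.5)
(0, 5.5) with z = 38.5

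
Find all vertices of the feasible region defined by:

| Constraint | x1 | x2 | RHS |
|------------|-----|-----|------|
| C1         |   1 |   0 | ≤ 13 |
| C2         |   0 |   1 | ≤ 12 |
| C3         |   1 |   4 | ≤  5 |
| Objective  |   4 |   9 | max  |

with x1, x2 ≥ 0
Each vertex is the intersection of two constraint boundaries that also satisfies all remaining constraints:
  x1 = 0 and x2 = 0 → (0, 0)
  x1 + 4x2 = 5 and x2 = 0 → (5, 0)
  x1 + 4x2 = 5 and x1 = 0 → (0, 1.25)

Vertices: (0, 0), (5, 0), (0, 1.25)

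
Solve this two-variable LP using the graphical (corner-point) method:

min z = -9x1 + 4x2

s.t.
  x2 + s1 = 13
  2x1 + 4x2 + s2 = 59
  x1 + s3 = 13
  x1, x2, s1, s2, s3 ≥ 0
x1 = 13, x2 = 0, z = -117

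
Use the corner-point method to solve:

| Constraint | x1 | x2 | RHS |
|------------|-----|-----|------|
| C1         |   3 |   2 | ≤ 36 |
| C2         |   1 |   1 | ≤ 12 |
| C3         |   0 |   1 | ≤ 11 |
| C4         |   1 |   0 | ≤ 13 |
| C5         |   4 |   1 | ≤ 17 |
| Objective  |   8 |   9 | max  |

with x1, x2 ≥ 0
x1 = 1, x2 = 11, z = 107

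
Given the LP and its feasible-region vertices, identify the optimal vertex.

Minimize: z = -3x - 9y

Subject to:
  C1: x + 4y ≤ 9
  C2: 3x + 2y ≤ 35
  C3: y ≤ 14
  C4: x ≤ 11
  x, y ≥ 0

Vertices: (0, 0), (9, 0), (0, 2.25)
Evaluating z = -3x - 9y at each vertex:
  (0, 0): z = 0
  (9, 0): z = -27
  (0, 2.25): z = -20.25

The smallest value is z = -27, attained at (9, 0).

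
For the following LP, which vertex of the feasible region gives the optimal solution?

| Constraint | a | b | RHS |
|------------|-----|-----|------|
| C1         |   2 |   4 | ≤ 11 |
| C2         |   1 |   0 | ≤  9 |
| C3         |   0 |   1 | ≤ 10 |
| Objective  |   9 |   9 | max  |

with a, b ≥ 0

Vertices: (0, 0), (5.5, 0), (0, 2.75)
Evaluating z = 9a + 9b at each vertex:
  (0, 0): z = 0
  (5.5, 0): z = 49.5
  (0, 2.75): z = 24.75

The largest value is z = 49.5, attained at (5.5, 0).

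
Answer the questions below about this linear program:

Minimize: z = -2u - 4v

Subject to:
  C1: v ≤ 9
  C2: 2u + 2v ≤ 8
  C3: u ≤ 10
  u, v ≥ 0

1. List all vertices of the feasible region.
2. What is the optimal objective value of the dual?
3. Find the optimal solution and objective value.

1. (0, 0), (4, 0), (0, 4)
2. -16 (by strong duality, equal to the primal optimum)
3. u = 0, v = 4, z = -16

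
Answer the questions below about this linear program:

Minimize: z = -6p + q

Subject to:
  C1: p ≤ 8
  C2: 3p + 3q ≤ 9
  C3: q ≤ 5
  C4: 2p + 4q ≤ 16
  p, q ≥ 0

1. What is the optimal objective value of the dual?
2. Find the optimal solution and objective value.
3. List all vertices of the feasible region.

1. -18 (by strong duality, equal to the primal optimum)
2. p = 3, q = 0, z = -18
3. (0, 0), (3, 0), (0, 3)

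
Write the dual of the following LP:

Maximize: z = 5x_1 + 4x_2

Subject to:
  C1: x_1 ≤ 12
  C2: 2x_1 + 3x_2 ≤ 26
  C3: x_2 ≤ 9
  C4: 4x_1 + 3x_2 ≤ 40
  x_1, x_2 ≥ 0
Minimize: z = 12y1 + 26y2 + 9y3 + 40y4

Subject to:
  C1: -y1 - 2y2 - 4y4 ≤ -5
  C2: -3y2 - y3 - 3y4 ≤ -4
  y1, y2, y3, y4 ≥ 0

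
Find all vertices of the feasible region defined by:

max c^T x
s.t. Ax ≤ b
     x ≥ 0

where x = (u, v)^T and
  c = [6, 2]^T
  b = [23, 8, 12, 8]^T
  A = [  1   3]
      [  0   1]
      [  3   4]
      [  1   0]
Each vertex is the intersection of two constraint boundaries that also satisfies all remaining constraints:
  u = 0 and v = 0 → (0, 0)
  3u + 4v = 12 and v = 0 → (4, 0)
  3u + 4v = 12 and u = 0 → (0, 3)

Vertices: (0, 0), (4, 0), (0, 3)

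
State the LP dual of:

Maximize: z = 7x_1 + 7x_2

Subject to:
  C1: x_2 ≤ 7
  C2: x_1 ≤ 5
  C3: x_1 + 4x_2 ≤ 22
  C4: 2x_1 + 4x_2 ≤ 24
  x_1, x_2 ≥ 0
Minimize: z = 7y1 + 5y2 + 22y3 + 24y4

Subject to:
  C1: -y2 - y3 - 2y4 ≤ -7
  C2: -y1 - 4y3 - 4y4 ≤ -7
  y1, y2, y3, y4 ≥ 0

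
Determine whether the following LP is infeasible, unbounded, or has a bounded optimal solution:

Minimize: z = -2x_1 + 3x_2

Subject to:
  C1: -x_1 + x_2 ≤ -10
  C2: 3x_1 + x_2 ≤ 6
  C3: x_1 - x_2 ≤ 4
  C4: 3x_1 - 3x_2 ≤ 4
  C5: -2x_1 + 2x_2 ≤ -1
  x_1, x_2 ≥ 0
C3 requires x_1 - x_2 ≤ 4, while C1 (-x_1 + x_2 ≤ -10) is equivalent to x_1 - x_2 ≥ 10. Together they would need 10 ≤ x_1 - x_2 ≤ 4, which is impossible since 10 > 4. No point satisfies all constraints.

Infeasible: no point satisfies all constraints simultaneously.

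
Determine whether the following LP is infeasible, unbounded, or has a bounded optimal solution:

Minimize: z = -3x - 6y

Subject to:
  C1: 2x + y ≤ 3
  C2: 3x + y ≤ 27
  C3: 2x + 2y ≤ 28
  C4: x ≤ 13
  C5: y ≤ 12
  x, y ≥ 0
The point (0, 3) satisfies every constraint, so the LP is feasible; the constraints give x ≤ 13 and y ≤ 12, which with x, y ≥ 0 keep the feasible region inside a bounded box. A feasible, bounded LP attains a finite optimum at a vertex.

Evaluating z = -3x - 6y at each vertex:
  (0, 0): z = 0
  (1.5, 0): z = -4.5
  (0, 3): z = -18

The LP has an optimal solution: (0, 3) with z = -18.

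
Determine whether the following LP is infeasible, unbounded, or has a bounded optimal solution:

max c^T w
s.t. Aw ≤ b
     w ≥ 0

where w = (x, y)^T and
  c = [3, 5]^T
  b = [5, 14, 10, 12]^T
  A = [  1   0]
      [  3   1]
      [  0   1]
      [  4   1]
The point (0.5, 10) satisfies every constraint, so the LP is feasible; the constraints give x ≤ 5 and y ≤ 10, which with x, y ≥ 0 keep the feasible region inside a bounded box. A feasible, bounded LP attains a finite optimum at a vertex.

The LP has an optimal solution: (0.5, 10) with z = 51.5.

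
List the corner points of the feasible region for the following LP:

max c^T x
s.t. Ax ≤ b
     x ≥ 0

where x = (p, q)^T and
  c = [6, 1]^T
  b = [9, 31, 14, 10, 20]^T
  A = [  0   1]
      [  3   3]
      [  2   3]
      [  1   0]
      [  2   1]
Each vertex is the intersection of two constraint boundaries that also satisfies all remaining constraints:
  p = 0 and q = 0 → (0, 0)
  2p + 3q = 14 and q = 0 → (7, 0)
  2p + 3q = 14 and p = 0 → (0, 4.667)

Vertices: (0, 0), (7, 0), (0, 4.667)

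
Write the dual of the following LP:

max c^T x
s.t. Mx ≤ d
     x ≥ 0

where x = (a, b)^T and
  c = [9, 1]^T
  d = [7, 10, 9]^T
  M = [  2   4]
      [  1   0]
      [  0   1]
Minimize: z = 7y1 + 10y2 + 9y3

Subject to:
  C1: -2y1 - y2 ≤ -9
  C2: -4y1 - y3 ≤ -1
  y1, y2, y3 ≥ 0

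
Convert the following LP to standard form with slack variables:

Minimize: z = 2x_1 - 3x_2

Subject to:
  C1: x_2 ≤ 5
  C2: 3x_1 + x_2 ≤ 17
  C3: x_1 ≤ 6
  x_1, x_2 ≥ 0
min z = 2x_1 - 3x_2

s.t.
  x_2 + s1 = 5
  3x_1 + x_2 + s2 = 17
  x_1 + s3 = 6
  x_1, x_2, s1, s2, s3 ≥ 0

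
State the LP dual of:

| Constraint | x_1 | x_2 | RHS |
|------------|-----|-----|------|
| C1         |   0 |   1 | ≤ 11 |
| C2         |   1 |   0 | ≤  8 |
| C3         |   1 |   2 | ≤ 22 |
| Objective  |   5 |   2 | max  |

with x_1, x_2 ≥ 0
Minimize: z = 11y1 + 8y2 + 22y3

Subject to:
  C1: -y2 - y3 ≤ -5
  C2: -y1 - 2y3 ≤ -2
  y1, y2, y3 ≥ 0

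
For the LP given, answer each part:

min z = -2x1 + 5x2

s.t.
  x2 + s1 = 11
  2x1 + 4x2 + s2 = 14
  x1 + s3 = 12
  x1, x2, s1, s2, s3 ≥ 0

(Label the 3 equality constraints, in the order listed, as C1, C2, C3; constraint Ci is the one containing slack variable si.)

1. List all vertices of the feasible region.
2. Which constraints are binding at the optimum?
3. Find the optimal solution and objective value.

1. (0, 0), (7, 0), (0, 3.5)
2. C2, x2 ≥ 0
3. x1 = 7, x2 = 0, z = -14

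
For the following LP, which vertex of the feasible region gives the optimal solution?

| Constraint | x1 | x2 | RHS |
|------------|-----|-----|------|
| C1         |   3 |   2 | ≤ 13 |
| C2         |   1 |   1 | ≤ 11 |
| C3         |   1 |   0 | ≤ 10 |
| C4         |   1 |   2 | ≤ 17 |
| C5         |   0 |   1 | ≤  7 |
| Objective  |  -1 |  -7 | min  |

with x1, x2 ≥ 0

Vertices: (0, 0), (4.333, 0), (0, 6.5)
Evaluating z = -x1 - 7x2 at each vertex:
  (0, 0): z = 0
  (4.333, 0): z = -4.333
  (0, 6.5): z = -45.5

The smallest value is z = -45.5, attained at (0, 6.5).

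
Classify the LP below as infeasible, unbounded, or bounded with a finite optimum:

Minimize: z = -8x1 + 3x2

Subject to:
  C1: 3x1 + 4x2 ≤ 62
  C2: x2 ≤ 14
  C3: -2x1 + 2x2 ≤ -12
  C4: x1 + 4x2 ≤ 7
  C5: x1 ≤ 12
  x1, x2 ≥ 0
The point (7, 0) satisfies every constraint, so the LP is feasible; the constraints give x1 ≤ 12 and x2 ≤ 14, which with x1, x2 ≥ 0 keep the feasible region inside a bounded box. A feasible, bounded LP attains a finite optimum at a vertex.

Evaluating z = -8x1 + 3x2 at each vertex:
  (6, 0): z = -48
  (7, 0): z = -56
  (6.2, 0.2): z = -49

The LP has an optimal solution: (7, 0) with z = -56.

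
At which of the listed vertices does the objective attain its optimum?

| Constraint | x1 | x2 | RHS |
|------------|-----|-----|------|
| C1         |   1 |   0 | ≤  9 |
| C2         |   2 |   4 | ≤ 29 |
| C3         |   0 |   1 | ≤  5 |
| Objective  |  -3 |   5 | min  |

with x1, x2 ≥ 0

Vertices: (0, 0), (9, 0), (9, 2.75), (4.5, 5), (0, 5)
(9, 0) with z = -27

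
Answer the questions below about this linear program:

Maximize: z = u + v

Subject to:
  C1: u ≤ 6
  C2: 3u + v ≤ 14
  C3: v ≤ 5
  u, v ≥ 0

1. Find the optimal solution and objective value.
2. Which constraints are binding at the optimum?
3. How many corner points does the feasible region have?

1. u = 3, v = 5, z = 8
2. C2, C3
3. 4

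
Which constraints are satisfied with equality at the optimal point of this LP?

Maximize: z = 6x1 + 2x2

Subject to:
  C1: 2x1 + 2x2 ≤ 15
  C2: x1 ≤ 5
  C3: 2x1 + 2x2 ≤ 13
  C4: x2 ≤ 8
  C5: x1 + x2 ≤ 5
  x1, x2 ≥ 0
Optimal: x1 = 5, x2 = 0
Binding: C2, C5, x2 ≥ 0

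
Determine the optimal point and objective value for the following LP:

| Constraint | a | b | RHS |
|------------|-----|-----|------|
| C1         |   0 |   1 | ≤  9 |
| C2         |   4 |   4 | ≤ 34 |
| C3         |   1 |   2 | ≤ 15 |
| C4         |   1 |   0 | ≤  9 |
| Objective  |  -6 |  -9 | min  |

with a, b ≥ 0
Each vertex is the intersection of two constraint boundaries that also satisfies all remaining constraints:
  a = 0 and b = 0 → (0, 0)
  4a + 4b = 34 and b = 0 → (8.5, 0)
  4a + 4b = 34 and a + 2b = 15 → (2, 6.5)
  a + 2b = 15 and a = 0 → (0, 7.5)

Evaluating z = -6a - 9b at each vertex:
  (0, 0): z = 0
  (8.5, 0): z = -51
  (2, 6.5): z = -70.5
  (0, 7.5): z = -67.5

The minimum is at (2, 6.5) with z = -70.5.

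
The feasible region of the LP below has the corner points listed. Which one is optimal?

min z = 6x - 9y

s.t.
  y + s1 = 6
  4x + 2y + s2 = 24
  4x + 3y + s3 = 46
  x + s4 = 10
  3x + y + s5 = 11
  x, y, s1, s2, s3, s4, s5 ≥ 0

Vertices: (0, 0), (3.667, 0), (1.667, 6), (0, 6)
Evaluating z = 6x - 9y at each vertex:
  (0, 0): z = 0
  (3.667, 0): z = 22
  (1.667, 6): z = -44
  (0, 6): z = -54

The smallest value is z = -54, attained at (0, 6).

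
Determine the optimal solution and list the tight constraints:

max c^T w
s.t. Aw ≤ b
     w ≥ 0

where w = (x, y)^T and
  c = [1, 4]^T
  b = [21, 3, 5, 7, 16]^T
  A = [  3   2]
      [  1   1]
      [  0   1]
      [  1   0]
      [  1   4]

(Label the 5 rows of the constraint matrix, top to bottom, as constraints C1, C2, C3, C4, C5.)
Optimal: x = 0, y = 3
Binding: C2, x ≥ 0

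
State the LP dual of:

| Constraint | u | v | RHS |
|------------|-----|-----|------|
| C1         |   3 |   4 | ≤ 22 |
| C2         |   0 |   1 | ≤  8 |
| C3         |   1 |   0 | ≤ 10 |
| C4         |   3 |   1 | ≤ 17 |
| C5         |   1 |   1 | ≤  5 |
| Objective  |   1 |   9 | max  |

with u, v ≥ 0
Minimize: z = 22y1 + 8y2 + 10y3 + 17y4 + 5y5

Subject to:
  C1: -3y1 - y3 - 3y4 - y5 ≤ -1
  C2: -4y1 - y2 - y4 - y5 ≤ -9
  y1, y2, y3, y4, y5 ≥ 0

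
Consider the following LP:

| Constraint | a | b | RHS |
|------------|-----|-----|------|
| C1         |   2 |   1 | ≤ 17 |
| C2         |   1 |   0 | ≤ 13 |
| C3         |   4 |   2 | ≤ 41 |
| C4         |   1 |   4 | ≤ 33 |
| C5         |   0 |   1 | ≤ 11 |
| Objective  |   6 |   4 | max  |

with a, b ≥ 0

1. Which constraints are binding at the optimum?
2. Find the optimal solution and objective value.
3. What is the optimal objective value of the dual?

1. C1, C4
2. a = 5, b = 7, z = 58
3. 58 (by strong duality, equal to the primal optimum)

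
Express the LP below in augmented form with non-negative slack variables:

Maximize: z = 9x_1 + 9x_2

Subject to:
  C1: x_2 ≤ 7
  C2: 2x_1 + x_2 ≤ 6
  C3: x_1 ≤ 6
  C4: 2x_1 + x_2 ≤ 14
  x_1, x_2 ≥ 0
max z = 9x_1 + 9x_2

s.t.
  x_2 + s1 = 7
  2x_1 + x_2 + s2 = 6
  x_1 + s3 = 6
  2x_1 + x_2 + s4 = 14
  x_1, x_2, s1, s2, s3, s4 ≥ 0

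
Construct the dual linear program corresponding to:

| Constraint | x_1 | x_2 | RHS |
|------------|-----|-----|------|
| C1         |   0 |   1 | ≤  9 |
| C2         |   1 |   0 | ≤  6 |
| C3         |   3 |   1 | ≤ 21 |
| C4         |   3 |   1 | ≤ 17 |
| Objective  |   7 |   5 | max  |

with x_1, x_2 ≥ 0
Minimize: z = 9y1 + 6y2 + 21y3 + 17y4

Subject to:
  C1: -y2 - 3y3 - 3y4 ≤ -7
  C2: -y1 - y3 - y4 ≤ -5
  y1, y2, y3, y4 ≥ 0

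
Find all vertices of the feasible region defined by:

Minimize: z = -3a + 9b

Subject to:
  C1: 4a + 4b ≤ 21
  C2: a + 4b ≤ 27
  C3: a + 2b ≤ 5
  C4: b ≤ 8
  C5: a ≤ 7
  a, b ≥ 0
Each vertex is the intersection of two constraint boundaries that also satisfies all remaining constraints:
  a = 0 and b = 0 → (0, 0)
  a + 2b = 5 and b = 0 → (5, 0)
  a + 2b = 5 and a = 0 → (0, 2.5)

Vertices: (0, 0), (5, 0), (0, 2.5)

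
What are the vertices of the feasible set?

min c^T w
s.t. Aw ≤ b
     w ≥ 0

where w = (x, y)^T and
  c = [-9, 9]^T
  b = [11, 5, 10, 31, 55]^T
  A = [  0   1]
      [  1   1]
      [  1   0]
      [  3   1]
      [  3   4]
Each vertex is the intersection of two constraint boundaries that also satisfies all remaining constraints:
  x = 0 and y = 0 → (0, 0)
  x + y = 5 and y = 0 → (5, 0)
  x + y = 5 and x = 0 → (0, 5)

Vertices: (0, 0), (5, 0), (0, 5)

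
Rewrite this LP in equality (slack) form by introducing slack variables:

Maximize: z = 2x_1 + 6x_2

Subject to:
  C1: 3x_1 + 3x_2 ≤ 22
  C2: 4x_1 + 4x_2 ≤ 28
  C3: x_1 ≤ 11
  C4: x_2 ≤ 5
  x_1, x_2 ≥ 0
max z = 2x_1 + 6x_2

s.t.
  3x_1 + 3x_2 + s1 = 22
  4x_1 + 4x_2 + s2 = 28
  x_1 + s3 = 11
  x_2 + s4 = 5
  x_1, x_2, s1, s2, s3, s4 ≥ 0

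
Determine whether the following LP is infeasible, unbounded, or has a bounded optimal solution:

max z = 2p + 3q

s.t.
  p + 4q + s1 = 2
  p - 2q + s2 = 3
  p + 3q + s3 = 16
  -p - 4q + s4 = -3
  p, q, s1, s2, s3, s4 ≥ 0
The row p + 4q + s1 = 2 with s1 ≥ 0 requires p + 4q ≤ 2, while the row -p - 4q + s4 = -3 with s4 ≥ 0 is equivalent to p + 4q ≥ 3. Together they would need 3 ≤ p + 4q ≤ 2, which is impossible since 3 > 2. No point satisfies all constraints.

The feasible region is empty; the LP is infeasible.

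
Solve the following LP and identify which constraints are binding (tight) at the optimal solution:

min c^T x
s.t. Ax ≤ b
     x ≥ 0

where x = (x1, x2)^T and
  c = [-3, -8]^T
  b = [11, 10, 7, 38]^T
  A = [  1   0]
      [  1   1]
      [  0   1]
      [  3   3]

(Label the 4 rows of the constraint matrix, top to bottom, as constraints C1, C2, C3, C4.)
Optimal: x1 = 3, x2 = 7
Slack at optimum:
  C1: slack = 8
  C2: slack = 0 (binding)
  C3: slack = 0 (binding)
  C4: slack = 8
  x1 ≥ 0: x1 = 3
  x2 ≥ 0: x2 = 7
Binding constraints: C2, C3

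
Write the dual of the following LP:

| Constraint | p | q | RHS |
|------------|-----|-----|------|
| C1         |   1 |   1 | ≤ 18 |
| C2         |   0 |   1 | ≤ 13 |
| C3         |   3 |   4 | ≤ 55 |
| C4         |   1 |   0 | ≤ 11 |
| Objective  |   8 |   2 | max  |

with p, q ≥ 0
Minimize: z = 18y1 + 13y2 + 55y3 + 11y4

Subject to:
  C1: -y1 - 3y3 - y4 ≤ -8
  C2: -y1 - y2 - 4y3 ≤ -2
  y1, y2, y3, y4 ≥ 0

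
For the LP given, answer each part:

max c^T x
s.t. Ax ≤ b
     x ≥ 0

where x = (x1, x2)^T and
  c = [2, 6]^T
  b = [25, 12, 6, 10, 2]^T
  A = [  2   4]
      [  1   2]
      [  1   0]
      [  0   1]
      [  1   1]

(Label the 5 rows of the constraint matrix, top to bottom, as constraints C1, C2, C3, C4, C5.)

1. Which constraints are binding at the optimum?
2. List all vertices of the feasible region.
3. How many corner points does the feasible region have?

1. C5, x1 ≥ 0
2. (0, 0), (2, 0), (0, 2)
3. 3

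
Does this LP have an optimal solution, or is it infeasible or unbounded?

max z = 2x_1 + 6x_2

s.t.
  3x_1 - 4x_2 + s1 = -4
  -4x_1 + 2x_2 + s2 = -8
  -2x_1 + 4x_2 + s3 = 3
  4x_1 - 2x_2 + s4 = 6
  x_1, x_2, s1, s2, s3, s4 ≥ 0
The row 4x_1 - 2x_2 + s4 = 6 with s4 ≥ 0 requires 4x_1 - 2x_2 ≤ 6, while the row -4x_1 + 2x_2 + s2 = -8 with s2 ≥ 0 is equivalent to 4x_1 - 2x_2 ≥ 8. Together they would need 8 ≤ 4x_1 - 2x_2 ≤ 6, which is impossible since 8 > 6. No point satisfies all constraints.

Infeasible — the constraint set is empty.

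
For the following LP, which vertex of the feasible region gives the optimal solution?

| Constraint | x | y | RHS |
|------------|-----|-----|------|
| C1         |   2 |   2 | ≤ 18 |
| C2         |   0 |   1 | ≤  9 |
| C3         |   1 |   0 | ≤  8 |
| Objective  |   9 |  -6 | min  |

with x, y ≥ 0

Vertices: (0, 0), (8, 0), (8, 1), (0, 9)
Evaluating z = 9x - 6y at each vertex:
  (0, 0): z = 0
  (8, 0): z = 72
  (8, 1): z = 66
  (0, 9): z = -54

The smallest value is z = -54, attained at (0, 9).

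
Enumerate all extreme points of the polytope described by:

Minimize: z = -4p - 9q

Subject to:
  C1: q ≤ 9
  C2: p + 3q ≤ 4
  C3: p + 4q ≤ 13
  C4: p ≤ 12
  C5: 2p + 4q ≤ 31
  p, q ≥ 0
Each vertex is the intersection of two constraint boundaries that also satisfies all remaining constraints:
  p = 0 and q = 0 → (0, 0)
  p + 3q = 4 and q = 0 → (4, 0)
  p + 3q = 4 and p = 0 → (0, 1.333)

Vertices: (0, 0), (4, 0), (0, 1.333)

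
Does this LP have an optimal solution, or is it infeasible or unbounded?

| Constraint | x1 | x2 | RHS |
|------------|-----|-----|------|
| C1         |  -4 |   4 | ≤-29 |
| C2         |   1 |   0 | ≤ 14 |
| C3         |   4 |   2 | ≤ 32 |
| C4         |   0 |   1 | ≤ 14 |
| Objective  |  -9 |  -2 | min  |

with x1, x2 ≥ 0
The point (8, 0) satisfies every constraint, so the LP is feasible; the constraints give x1 ≤ 14 and x2 ≤ 14, which with x1, x2 ≥ 0 keep the feasible region inside a bounded box. A feasible, bounded LP attains a finite optimum at a vertex.

Evaluating z = -9x1 - 2x2 at each vertex:
  (7.25, 0): z = -65.25
  (8, 0): z = -72
  (7.75, 0.5): z = -70.75

Feasible with finite optimum z* = -72 at (8, 0).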